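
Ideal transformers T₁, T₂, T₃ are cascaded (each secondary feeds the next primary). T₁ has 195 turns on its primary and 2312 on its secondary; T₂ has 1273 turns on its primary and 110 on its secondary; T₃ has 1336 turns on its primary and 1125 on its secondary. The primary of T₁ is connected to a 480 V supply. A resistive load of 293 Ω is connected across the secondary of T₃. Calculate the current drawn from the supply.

I_supply ≈ 1.22 A

Secondary of T₁: V = 480.00 × 2312/195 = 5691.1 V.
Secondary of T₂: V = 5691.1 × 110/1273 = 491.77 V.
Secondary of T₃: V = 491.77 × 1125/1336 = 414.10 V.
I_load = 414.10/293 = 1.4133 A, so P_out = 414.10 × 1.4133 = 585.25 W.
All ideal ⇒ P_in = P_out, so I_supply = 585.25/480 = 1.22 A.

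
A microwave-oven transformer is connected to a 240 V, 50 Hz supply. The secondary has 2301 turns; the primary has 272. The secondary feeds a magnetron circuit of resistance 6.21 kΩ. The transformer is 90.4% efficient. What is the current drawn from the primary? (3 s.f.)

I_p ≈ 3.06 A

V_s = 240 × 2301/272 = 2030.3 V.
I_s = V_s/R = 2030.3/6210 = 0.32694 A.
P_out = V_s I_s = 2030.3 × 0.32694 = 663.78 W.
P_in = P_out/η = 663.78/0.904 = 734.27 W.
I_p = P_in/V_p = 734.27/240 = 3.06 A.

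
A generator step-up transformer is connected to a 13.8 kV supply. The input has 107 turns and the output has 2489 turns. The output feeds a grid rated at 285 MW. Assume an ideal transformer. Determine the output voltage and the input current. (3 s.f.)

V_out ≈ 321000 V, I_in ≈ 20700 A

V_out = V_in × N_out/N_in = 13800 × 2489/107 = 321010 V.
I_out = P/V_out = 2.85×10^8/321010 = 887.82 A.
I_in = I_out × N_out/N_in = 887.82 × 2489/107 = 20700 A.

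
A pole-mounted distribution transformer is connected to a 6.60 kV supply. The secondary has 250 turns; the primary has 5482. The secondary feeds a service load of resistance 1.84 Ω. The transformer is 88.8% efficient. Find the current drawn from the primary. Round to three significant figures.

I_p ≈ 8.40 A

V_s = 6600 × 250/5482 = 300.99 V.
I_s = V_s/R = 300.99/1.84 = 163.58 A.
P_out = V_s I_s = 300.99 × 163.58 = 49235 W.
P_in = P_out/η = 49235/0.888 = 55445 W.
I_p = P_in/V_p = 55445/6600 = 8.40 A.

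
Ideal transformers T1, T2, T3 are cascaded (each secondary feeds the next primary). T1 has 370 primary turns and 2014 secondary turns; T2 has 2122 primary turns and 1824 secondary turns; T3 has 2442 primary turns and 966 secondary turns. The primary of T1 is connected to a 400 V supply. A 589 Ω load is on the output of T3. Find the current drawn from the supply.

After T1: V = 400.00 × 2014/370 = 2177.3 V.
After T2: V = 2177.3 × 1824/2122 = 1871.5 V.
After T3: V = 1871.5 × 966/2442 = 740.34 V.
I_load = 740.34/589 = 1.2569 A, so P_out = 740.34 × 1.2569 = 930.55 W.
All ideal ⇒ P_in = P_out, so I_supply = 930.55/400 = 2.33 A.

I_supply ≈ 2.33 A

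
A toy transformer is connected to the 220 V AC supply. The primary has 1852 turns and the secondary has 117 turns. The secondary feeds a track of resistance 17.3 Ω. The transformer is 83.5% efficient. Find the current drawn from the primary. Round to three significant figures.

I_p ≈ 0.0608 A

V_s = 220 × 117/1852 = 13.898 V.
I_s = V_s/R = 13.898/17.3 = 0.80338 A.
P_out = V_s I_s = 13.898 × 0.80338 = 11.166 W.
P_in = P_out/η = 11.166/0.835 = 13.372 W.
I_p = P_in/V_p = 13.372/220 = 0.0608 A.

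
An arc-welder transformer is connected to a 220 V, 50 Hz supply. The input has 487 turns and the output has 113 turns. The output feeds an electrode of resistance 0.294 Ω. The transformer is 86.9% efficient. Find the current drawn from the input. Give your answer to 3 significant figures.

I_in ≈ 46.4 A

V_out = 220 × 113/487 = 51.047 V.
I_out = V_out/R = 51.047/0.294 = 173.63 A.
P_out = V_out I_out = 51.047 × 173.63 = 8863.3 W.
P_in = P_out/η = 8863.3/0.869 = 10199 W.
I_in = P_in/V_in = 10199/220 = 46.4 A.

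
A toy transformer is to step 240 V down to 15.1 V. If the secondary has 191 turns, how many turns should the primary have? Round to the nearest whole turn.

N_p/N_s = V_p/V_s, so N_p = 191 × 240/15.1 = 3035.8 ≈ 3036 turns.

N_p = 3036 turns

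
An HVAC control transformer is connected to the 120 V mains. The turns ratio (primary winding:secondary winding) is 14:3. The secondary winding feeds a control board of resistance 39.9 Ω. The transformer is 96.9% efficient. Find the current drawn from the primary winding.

V_s = 120 × 3/14 = 25.714 V.
I_s = V_s/R = 25.714/39.9 = 0.64447 A.
P_out = V_s I_s = 25.714 × 0.64447 = 16.572 W.
P_in = P_out/η = 16.572/0.969 = 17.102 W.
I_p = P_in/V_p = 17.102/120 = 0.143 A.

I_p ≈ 0.143 A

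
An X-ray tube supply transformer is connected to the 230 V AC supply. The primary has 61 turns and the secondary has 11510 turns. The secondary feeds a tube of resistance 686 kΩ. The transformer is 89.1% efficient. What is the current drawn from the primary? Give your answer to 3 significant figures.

I_p ≈ 13.4 A

V_s = 230 × 11510/61 = 43398 V.
I_s = V_s/R = 43398/686000 = 0.063263 A.
P_out = V_s I_s = 43398 × 0.063263 = 2745.5 W.
P_in = P_out/η = 2745.5/0.891 = 3081.4 W.
I_p = P_in/V_p = 3081.4/230 = 13.4 A.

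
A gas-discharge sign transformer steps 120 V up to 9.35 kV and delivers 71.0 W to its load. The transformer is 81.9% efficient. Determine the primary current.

P_in = P_out/η = 71.0/0.819 = 86.691 W.
I_p = P_in/V_p = 86.691/120 = 0.722 A.

I_p ≈ 0.722 A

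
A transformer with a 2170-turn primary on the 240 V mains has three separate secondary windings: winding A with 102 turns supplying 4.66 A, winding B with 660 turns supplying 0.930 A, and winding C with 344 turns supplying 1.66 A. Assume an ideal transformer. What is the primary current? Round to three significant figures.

V_A = 240 × 102/2170 = 11.281 V; V_B = 240 × 660/2170 = 72.995 V; V_C = 240 × 344/2170 = 38.046 V.
P_out = V_A I_A + V_B I_B + V_C I_C = 11.281×4.66 + 72.995×0.930 + 38.046×1.66 = 52.570 + 67.886 + 63.156 = 183.61 W.
Ideal ⇒ P_in = P_out, so I_p = P_out/V_p = 183.61/240 = 0.765 A.

I_p ≈ 0.765 A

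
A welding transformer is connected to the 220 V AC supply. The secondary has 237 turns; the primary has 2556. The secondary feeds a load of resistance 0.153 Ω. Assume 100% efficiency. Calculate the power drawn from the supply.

P ≈ 2720 W

V_s = V_p × N_s/N_p = 220 × 237/2556 = 20.399 V.
I_s = V_s/R = 20.399/0.153 = 133.33 A.
I_p = I_s × N_s/N_p = 133.33 × 237/2556 = 12.362 A.
P = V_p I_p = 220 × 12.362 = 2720 W.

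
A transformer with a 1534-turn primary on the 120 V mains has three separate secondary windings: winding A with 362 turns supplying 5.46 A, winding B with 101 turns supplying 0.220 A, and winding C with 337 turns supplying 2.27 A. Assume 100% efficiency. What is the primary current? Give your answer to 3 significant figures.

V_A = 120 × 362/1534 = 28.318 V; V_B = 120 × 101/1534 = 7.9009 V; V_C = 120 × 337/1534 = 26.362 V.
P_out = V_A I_A + V_B I_B + V_C I_C = 28.318×5.46 + 7.9009×0.220 + 26.362×2.27 = 154.62 + 1.7382 + 59.843 = 216.20 W.
Ideal ⇒ P_in = P_out, so I_p = P_out/V_p = 216.20/120 = 1.80 A.

I_p ≈ 1.80 A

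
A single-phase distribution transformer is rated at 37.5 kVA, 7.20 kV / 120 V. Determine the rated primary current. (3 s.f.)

I_p ≈ 5.21 A

I_p = S/V_p = 37500/7200 = 5.21 A.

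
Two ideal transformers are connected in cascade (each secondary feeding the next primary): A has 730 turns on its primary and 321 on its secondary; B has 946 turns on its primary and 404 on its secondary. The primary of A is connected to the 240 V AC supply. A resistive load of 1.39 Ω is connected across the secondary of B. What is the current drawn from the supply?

I_supply ≈ 6.09 A

After A: V = 240.00 × 321/730 = 105.53 V.
After B: V = 105.53 × 404/946 = 45.070 V.
I_load = 45.070/1.39 = 32.424 A, so P_out = 45.070 × 32.424 = 1461.3 W.
All ideal ⇒ P_in = P_out, so I_supply = 1461.3/240 = 6.09 A.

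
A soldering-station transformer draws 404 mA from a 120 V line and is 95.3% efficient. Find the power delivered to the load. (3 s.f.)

P_in = V_in I_in = 120 × 0.404 = 48.480 W.
P_out = η P_in = 0.953 × 48.480 = 46.2 W.

P_out ≈ 46.2 W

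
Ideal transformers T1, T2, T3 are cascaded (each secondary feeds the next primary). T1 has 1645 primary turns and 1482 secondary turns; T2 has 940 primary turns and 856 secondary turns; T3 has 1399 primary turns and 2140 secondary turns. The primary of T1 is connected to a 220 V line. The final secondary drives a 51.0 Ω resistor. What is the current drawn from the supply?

After T1: V = 220.00 × 1482/1645 = 198.20 V.
After T2: V = 198.20 × 856/940 = 180.49 V.
After T3: V = 180.49 × 2140/1399 = 276.09 V.
I_load = 276.09/51.0 = 5.4135 A, so P_out = 276.09 × 5.4135 = 1494.6 W.
All ideal ⇒ P_in = P_out, so I_supply = 1494.6/220 = 6.79 A.

I_supply ≈ 6.79 A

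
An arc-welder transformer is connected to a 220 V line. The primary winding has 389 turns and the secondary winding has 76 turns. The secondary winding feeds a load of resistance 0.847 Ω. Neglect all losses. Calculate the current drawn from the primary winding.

V_s = V_p × N_s/N_p = 220 × 76/389 = 42.982 V.
I_s = V_s/R = 42.982/0.847 = 50.746 A.
For an ideal transformer I_p N_p = I_s N_s, so I_p = 50.746 × 76/389 = 9.91 A.

I_p ≈ 9.91 A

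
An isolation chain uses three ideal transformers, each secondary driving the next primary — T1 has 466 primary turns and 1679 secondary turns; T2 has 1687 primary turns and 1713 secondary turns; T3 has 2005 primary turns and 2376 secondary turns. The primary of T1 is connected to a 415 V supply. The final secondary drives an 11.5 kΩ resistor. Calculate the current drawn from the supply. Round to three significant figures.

I_supply ≈ 0.678 A

After T1: V = 415.00 × 1679/466 = 1495.2 V.
After T2: V = 1495.2 × 1713/1687 = 1518.3 V.
After T3: V = 1518.3 × 2376/2005 = 1799.2 V.
I_load = 1799.2/11500 = 0.15645 A, so P_out = 1799.2 × 0.15645 = 281.50 W.
All ideal ⇒ P_in = P_out, so I_supply = 281.50/415 = 0.678 A.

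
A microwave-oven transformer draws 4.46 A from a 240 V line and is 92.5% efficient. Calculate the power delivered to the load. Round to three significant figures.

P_in = V_p I_p = 240 × 4.46 = 1070.4 W.
P_out = η P_in = 0.925 × 1070.4 = 990 W.

P_out ≈ 990 W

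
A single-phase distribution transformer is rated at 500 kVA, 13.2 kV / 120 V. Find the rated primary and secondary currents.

I_p = S/V_p = 500000/13200 = 37.9 A.
I_s = S/V_s = 500000/120 = 4170 A.

I_p ≈ 37.9 A, I_s ≈ 4170 A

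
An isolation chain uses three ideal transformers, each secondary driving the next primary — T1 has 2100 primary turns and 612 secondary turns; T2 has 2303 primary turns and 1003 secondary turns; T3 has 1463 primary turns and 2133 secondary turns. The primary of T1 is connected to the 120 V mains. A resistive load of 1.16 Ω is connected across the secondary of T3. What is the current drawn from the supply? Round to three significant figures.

After T1: V = 120.00 × 612/2100 = 34.971 V.
After T2: V = 34.971 × 1003/2303 = 15.231 V.
After T3: V = 15.231 × 2133/1463 = 22.206 V.
I_load = 22.206/1.16 = 19.143 A, so P_out = 22.206 × 19.143 = 425.09 W.
All ideal ⇒ P_in = P_out, so I_supply = 425.09/120 = 3.54 A.

I_supply ≈ 3.54 A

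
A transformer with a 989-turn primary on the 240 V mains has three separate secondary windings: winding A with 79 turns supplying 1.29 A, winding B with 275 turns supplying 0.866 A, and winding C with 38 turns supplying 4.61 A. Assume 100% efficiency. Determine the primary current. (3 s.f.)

V_A = 240 × 79/989 = 19.171 V; V_B = 240 × 275/989 = 66.734 V; V_C = 240 × 38/989 = 9.2214 V.
P_out = V_A I_A + V_B I_B + V_C I_C = 19.171×1.29 + 66.734×0.866 + 9.2214×4.61 = 24.730 + 57.792 + 42.511 = 125.03 W.
Ideal ⇒ P_in = P_out, so I_p = P_out/V_p = 125.03/240 = 0.521 A.

I_p ≈ 0.521 A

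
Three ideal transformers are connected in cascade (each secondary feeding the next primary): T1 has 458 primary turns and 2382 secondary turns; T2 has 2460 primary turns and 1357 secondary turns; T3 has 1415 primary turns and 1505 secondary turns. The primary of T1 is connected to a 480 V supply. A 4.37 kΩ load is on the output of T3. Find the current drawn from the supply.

I_supply ≈ 1.02 A

After T1: V = 480.00 × 2382/458 = 2496.4 V.
After T2: V = 2496.4 × 1357/2460 = 1377.1 V.
After T3: V = 1377.1 × 1505/1415 = 1464.7 V.
I_load = 1464.7/4370 = 0.33517 A, so P_out = 1464.7 × 0.33517 = 490.91 W.
All ideal ⇒ P_in = P_out, so I_supply = 490.91/480 = 1.02 A.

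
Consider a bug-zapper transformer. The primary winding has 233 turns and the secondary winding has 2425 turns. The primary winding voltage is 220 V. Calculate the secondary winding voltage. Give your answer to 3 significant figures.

V_s/V_p = N_s/N_p, so V_s = 220 × 2425/233 = 2290 V.

V_s ≈ 2290 V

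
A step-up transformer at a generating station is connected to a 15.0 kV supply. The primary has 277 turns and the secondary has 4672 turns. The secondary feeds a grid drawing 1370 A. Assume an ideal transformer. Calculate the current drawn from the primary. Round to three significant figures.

I_p ≈ 23100 A

For an ideal transformer I_p N_p = I_s N_s, so I_p = 1370 × 4672/277 = 23100 A.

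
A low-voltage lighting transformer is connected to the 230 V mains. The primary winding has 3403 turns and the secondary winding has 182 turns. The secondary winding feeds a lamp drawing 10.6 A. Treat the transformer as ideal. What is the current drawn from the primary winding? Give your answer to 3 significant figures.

For an ideal transformer I_p N_p = I_s N_s, so I_p = 10.6 × 182/3403 = 0.567 A.

I_p ≈ 0.567 A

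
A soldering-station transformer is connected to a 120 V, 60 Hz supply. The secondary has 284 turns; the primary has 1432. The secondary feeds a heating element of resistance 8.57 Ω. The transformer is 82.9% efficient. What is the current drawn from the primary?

I_p ≈ 0.664 A

V_s = 120 × 284/1432 = 23.799 V.
I_s = V_s/R = 23.799/8.57 = 2.7770 A.
P_out = V_s I_s = 23.799 × 2.7770 = 66.089 W.
P_in = P_out/η = 66.089/0.829 = 79.722 W.
I_p = P_in/V_p = 79.722/120 = 0.664 A.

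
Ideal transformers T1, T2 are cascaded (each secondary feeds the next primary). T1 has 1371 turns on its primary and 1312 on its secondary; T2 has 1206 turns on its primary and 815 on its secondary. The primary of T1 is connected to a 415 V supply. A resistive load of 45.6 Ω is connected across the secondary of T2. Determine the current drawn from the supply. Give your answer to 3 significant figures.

I_supply ≈ 3.81 A

After T1: V = 415.00 × 1312/1371 = 397.14 V.
After T2: V = 397.14 × 815/1206 = 268.38 V.
I_load = 268.38/45.6 = 5.8856 A, so P_out = 268.38 × 5.8856 = 1579.6 W.
All ideal ⇒ P_in = P_out, so I_supply = 1579.6/415 = 3.81 A.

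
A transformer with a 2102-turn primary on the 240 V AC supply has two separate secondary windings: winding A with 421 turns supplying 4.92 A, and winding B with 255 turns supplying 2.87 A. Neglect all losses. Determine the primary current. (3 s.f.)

I_p ≈ 1.33 A

V_A = 240 × 421/2102 = 48.069 V; V_B = 240 × 255/2102 = 29.115 V.
P_out = V_A I_A + V_B I_B = 48.069×4.92 + 29.115×2.87 = 236.50 + 83.560 = 320.06 W.
Ideal ⇒ P_in = P_out, so I_p = P_out/V_p = 320.06/240 = 1.33 A.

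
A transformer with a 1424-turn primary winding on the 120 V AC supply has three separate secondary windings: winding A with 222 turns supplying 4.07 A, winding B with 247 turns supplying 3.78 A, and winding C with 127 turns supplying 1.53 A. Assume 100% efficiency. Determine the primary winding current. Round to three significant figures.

I_p ≈ 1.43 A

V_A = 120 × 222/1424 = 18.708 V; V_B = 120 × 247/1424 = 20.815 V; V_C = 120 × 127/1424 = 10.702 V.
P_out = V_A I_A + V_B I_B + V_C I_C = 18.708×4.07 + 20.815×3.78 + 10.702×1.53 = 76.141 + 78.679 + 16.374 = 171.19 W.
Ideal ⇒ P_in = P_out, so I_p = P_out/V_p = 171.19/120 = 1.43 A.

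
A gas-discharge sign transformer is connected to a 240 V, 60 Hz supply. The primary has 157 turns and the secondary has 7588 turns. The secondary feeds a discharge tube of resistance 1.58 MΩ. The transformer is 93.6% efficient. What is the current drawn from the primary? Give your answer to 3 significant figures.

V_s = 240 × 7588/157 = 11599 V.
I_s = V_s/R = 11599/(1.58×10^6) = 0.0073414 A.
P_out = V_s I_s = 11599 × 0.0073414 = 85.157 W.
P_in = P_out/η = 85.157/0.936 = 90.980 W.
I_p = P_in/V_p = 90.980/240 = 0.379 A.

I_p ≈ 0.379 A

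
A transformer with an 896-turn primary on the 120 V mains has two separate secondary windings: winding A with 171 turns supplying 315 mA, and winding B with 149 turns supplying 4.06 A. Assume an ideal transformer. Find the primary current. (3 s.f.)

I_p ≈ 0.735 A

V_A = 120 × 171/896 = 22.902 V; V_B = 120 × 149/896 = 19.955 V.
P_out = V_A I_A + V_B I_B = 22.902×0.315 + 19.955×4.06 = 7.2141 + 81.019 = 88.233 W.
Ideal ⇒ P_in = P_out, so I_p = P_out/V_p = 88.233/120 = 0.735 A.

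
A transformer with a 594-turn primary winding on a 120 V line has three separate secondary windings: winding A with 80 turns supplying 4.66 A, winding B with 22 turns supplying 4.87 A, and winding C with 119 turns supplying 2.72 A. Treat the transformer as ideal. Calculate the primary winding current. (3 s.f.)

I_p ≈ 1.35 A

V_A = 120 × 80/594 = 16.162 V; V_B = 120 × 22/594 = 4.4444 V; V_C = 120 × 119/594 = 24.040 V.
P_out = V_A I_A + V_B I_B + V_C I_C = 16.162×4.66 + 4.4444×4.87 + 24.040×2.72 = 75.313 + 21.644 + 65.390 = 162.35 W.
Ideal ⇒ P_in = P_out, so I_p = P_out/V_p = 162.35/120 = 1.35 A.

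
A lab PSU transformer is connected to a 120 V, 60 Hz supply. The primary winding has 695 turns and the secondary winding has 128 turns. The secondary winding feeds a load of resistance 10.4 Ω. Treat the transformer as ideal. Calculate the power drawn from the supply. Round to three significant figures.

V_s = V_p × N_s/N_p = 120 × 128/695 = 22.101 V.
I_s = V_s/R = 22.101/10.4 = 2.1251 A.
I_p = I_s × N_s/N_p = 2.1251 × 128/695 = 0.39138 A.
P = V_p I_p = 120 × 0.39138 = 47.0 W.

P ≈ 47.0 W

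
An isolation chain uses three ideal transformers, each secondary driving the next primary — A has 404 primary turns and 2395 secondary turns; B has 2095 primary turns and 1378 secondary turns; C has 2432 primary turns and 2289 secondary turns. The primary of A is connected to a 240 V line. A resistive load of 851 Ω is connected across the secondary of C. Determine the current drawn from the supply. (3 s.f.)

I_supply ≈ 3.80 A

Secondary of A: V = 240.00 × 2395/404 = 1422.8 V.
Secondary of B: V = 1422.8 × 1378/2095 = 935.84 V.
Secondary of C: V = 935.84 × 2289/2432 = 880.81 V.
I_load = 880.81/851 = 1.0350 A, so P_out = 880.81 × 1.0350 = 911.67 W.
All ideal ⇒ P_in = P_out, so I_supply = 911.67/240 = 3.80 A.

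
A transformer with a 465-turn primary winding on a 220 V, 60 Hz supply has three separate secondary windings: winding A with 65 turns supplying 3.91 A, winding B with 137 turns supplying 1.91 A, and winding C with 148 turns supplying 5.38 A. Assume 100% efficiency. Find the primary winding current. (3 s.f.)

V_A = 220 × 65/465 = 30.753 V; V_B = 220 × 137/465 = 64.817 V; V_C = 220 × 148/465 = 70.022 V.
P_out = V_A I_A + V_B I_B + V_C I_C = 30.753×3.91 + 64.817×1.91 + 70.022×5.38 = 120.24 + 123.80 + 376.72 = 620.76 W.
Ideal ⇒ P_in = P_out, so I_p = P_out/V_p = 620.76/220 = 2.82 A.

I_p ≈ 2.82 A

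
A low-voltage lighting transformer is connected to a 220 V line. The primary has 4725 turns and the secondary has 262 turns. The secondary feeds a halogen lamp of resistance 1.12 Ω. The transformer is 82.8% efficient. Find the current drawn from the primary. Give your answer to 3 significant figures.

V_s = 220 × 262/4725 = 12.199 V.
I_s = V_s/R = 12.199/1.12 = 10.892 A.
P_out = V_s I_s = 12.199 × 10.892 = 132.87 W.
P_in = P_out/η = 132.87/0.828 = 160.47 W.
I_p = P_in/V_p = 160.47/220 = 0.729 A.

I_p ≈ 0.729 A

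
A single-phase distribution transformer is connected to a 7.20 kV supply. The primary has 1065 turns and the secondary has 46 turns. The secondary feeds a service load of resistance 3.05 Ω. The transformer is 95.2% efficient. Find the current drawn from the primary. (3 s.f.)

V_s = 7200 × 46/1065 = 310.99 V.
I_s = V_s/R = 310.99/3.05 = 101.96 A.
P_out = V_s I_s = 310.99 × 101.96 = 31709 W.
P_in = P_out/η = 31709/0.952 = 33308 W.
I_p = P_in/V_p = 33308/7200 = 4.63 A.

I_p ≈ 4.63 A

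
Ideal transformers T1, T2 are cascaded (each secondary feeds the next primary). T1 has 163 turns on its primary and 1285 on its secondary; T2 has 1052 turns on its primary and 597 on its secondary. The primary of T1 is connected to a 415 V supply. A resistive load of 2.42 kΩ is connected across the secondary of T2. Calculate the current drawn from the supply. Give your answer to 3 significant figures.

I_supply ≈ 3.43 A

Secondary of T1: V = 415.00 × 1285/163 = 3271.6 V.
Secondary of T2: V = 3271.6 × 597/1052 = 1856.6 V.
I_load = 1856.6/2420 = 0.76720 A, so P_out = 1856.6 × 0.76720 = 1424.4 W.
All ideal ⇒ P_in = P_out, so I_supply = 1424.4/415 = 3.43 A.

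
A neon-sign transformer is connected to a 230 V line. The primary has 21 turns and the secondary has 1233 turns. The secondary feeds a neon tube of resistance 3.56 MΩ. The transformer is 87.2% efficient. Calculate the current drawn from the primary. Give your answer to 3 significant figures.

I_p ≈ 0.255 A

V_s = 230 × 1233/21 = 13504 V.
I_s = V_s/R = 13504/(3.56×10^6) = 0.0037933 A.
P_out = V_s I_s = 13504 × 0.0037933 = 51.226 W.
P_in = P_out/η = 51.226/0.872 = 58.746 W.
I_p = P_in/V_p = 58.746/230 = 0.255 A.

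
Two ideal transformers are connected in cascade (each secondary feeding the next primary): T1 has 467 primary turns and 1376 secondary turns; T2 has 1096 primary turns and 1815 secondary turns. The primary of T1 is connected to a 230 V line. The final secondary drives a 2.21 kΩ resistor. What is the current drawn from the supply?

Secondary of T1: V = 230.00 × 1376/467 = 677.69 V.
Secondary of T2: V = 677.69 × 1815/1096 = 1122.3 V.
I_load = 1122.3/2210 = 0.50781 A, so P_out = 1122.3 × 0.50781 = 569.90 W.
All ideal ⇒ P_in = P_out, so I_supply = 569.90/230 = 2.48 A.

I_supply ≈ 2.48 A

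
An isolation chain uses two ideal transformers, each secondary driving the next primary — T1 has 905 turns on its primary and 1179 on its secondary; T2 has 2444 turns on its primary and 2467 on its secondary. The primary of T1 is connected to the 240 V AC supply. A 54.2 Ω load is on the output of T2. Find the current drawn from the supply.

I_supply ≈ 7.66 A

After T1: V = 240.00 × 1179/905 = 312.66 V.
After T2: V = 312.66 × 2467/2444 = 315.61 V.
I_load = 315.61/54.2 = 5.8230 A, so P_out = 315.61 × 5.8230 = 1837.8 W.
All ideal ⇒ P_in = P_out, so I_supply = 1837.8/240 = 7.66 A.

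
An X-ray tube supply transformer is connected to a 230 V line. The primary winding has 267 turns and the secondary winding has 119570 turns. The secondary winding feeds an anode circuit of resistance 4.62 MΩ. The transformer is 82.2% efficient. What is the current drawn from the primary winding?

V_s = 230 × 119570/267 = 103000 V.
I_s = V_s/R = 103000/(4.62×10^6) = 0.022294 A.
P_out = V_s I_s = 103000 × 0.022294 = 2296.3 W.
P_in = P_out/η = 2296.3/0.822 = 2793.6 W.
I_p = P_in/V_p = 2793.6/230 = 12.1 A.

I_p ≈ 12.1 A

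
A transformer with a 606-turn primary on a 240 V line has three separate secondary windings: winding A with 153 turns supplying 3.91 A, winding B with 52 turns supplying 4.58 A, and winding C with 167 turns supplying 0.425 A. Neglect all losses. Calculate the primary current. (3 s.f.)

V_A = 240 × 153/606 = 60.594 V; V_B = 240 × 52/606 = 20.594 V; V_C = 240 × 167/606 = 66.139 V.
P_out = V_A I_A + V_B I_B + V_C I_C = 60.594×3.91 + 20.594×4.58 + 66.139×0.425 = 236.92 + 94.321 + 28.109 = 359.35 W.
Ideal ⇒ P_in = P_out, so I_p = P_out/V_p = 359.35/240 = 1.50 A.

I_p ≈ 1.50 A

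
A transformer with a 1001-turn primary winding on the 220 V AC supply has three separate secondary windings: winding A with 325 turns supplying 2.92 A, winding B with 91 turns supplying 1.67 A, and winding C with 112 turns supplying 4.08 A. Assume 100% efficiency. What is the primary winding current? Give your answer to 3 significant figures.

I_p ≈ 1.56 A

V_A = 220 × 325/1001 = 71.429 V; V_B = 220 × 91/1001 = 20.000 V; V_C = 220 × 112/1001 = 24.615 V.
P_out = V_A I_A + V_B I_B + V_C I_C = 71.429×2.92 + 20.000×1.67 + 24.615×4.08 = 208.57 + 33.400 + 100.43 = 342.40 W.
Ideal ⇒ P_in = P_out, so I_p = P_out/V_p = 342.40/220 = 1.56 A.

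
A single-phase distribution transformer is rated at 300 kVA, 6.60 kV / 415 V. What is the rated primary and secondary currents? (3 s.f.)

I_p = S/V_p = 300000/6600 = 45.5 A.
I_s = S/V_s = 300000/415 = 723 A.

I_p ≈ 45.5 A, I_s ≈ 723 A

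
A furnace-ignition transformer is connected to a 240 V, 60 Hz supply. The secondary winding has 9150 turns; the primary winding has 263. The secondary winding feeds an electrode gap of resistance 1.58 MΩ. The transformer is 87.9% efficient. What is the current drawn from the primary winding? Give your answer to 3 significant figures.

I_p ≈ 0.209 A

V_s = 240 × 9150/263 = 8349.8 V.
I_s = V_s/R = 8349.8/(1.58×10^6) = 0.0052847 A.
P_out = V_s I_s = 8349.8 × 0.0052847 = 44.126 W.
P_in = P_out/η = 44.126/0.879 = 50.200 W.
I_p = P_in/V_p = 50.200/240 = 0.209 A.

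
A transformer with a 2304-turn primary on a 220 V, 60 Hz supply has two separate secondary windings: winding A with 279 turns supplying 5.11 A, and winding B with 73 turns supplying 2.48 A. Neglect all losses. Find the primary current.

V_A = 220 × 279/2304 = 26.641 V; V_B = 220 × 73/2304 = 6.9705 V.
P_out = V_A I_A + V_B I_B = 26.641×5.11 + 6.9705×2.48 = 136.13 + 17.287 = 153.42 W.
Ideal ⇒ P_in = P_out, so I_p = P_out/V_p = 153.42/220 = 0.697 A.

I_p ≈ 0.697 A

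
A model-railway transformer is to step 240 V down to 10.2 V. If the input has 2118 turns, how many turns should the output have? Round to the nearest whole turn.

N_out/N_in = V_out/V_in, so N_out = 2118 × 10.2/240 = 90.0 ≈ 90 turns.

N_out = 90 turns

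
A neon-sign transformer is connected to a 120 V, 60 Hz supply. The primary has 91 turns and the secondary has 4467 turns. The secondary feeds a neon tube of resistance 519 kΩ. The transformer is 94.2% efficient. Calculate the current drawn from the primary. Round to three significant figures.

V_s = 120 × 4467/91 = 5890.5 V.
I_s = V_s/R = 5890.5/519000 = 0.011350 A.
P_out = V_s I_s = 5890.5 × 0.011350 = 66.857 W.
P_in = P_out/η = 66.857/0.942 = 70.973 W.
I_p = P_in/V_p = 70.973/120 = 0.591 A.

I_p ≈ 0.591 A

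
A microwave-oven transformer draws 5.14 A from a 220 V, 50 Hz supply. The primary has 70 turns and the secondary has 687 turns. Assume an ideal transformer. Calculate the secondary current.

I_s/I_p = N_p/N_s, so I_s = 5.14 × 70/687 = 0.524 A.

I_s ≈ 0.524 A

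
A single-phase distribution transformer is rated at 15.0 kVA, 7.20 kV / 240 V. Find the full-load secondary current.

I_s = S/V_s = 15000/240 = 62.5 A.

I_s ≈ 62.5 A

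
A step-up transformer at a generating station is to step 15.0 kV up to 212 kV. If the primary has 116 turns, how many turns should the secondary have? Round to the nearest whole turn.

N_s/N_p = V_s/V_p, so N_s = 116 × 212000/15000 = 1639.5 ≈ 1639 turns.

N_s = 1639 turns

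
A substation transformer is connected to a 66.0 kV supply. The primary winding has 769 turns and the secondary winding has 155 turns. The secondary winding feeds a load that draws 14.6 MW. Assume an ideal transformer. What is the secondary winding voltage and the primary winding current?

V_s = V_p × N_s/N_p = 66000 × 155/769 = 13303 V.
I_s = P/V_s = 1.46×10^7/13303 = 1097.5 A.
I_p = I_s × N_s/N_p = 1097.5 × 155/769 = 221 A.

V_s ≈ 13300 V, I_p ≈ 221 A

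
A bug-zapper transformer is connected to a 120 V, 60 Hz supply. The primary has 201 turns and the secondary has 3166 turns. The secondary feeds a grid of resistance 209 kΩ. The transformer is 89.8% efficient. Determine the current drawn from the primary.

I_p ≈ 0.159 A

V_s = 120 × 3166/201 = 1890.1 V.
I_s = V_s/R = 1890.1/209000 = 0.0090438 A.
P_out = V_s I_s = 1890.1 × 0.0090438 = 17.094 W.
P_in = P_out/η = 17.094/0.898 = 19.036 W.
I_p = P_in/V_p = 19.036/120 = 0.159 A.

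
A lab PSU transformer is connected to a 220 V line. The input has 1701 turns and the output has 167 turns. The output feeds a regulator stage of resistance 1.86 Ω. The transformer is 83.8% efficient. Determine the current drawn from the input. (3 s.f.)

I_in ≈ 1.36 A

V_out = 220 × 167/1701 = 21.599 V.
I_out = V_out/R = 21.599/1.86 = 11.612 A.
P_out = V_out I_out = 21.599 × 11.612 = 250.82 W.
P_in = P_out/η = 250.82/0.838 = 299.30 W.
I_in = P_in/V_in = 299.30/220 = 1.36 A.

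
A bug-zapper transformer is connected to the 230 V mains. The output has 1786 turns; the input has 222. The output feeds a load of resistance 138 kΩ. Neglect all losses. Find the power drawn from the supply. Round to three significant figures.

P ≈ 24.8 W

V_out = V_in × N_out/N_in = 230 × 1786/222 = 1850.4 V.
I_out = V_out/R = 1850.4/138000 = 0.013408 A.
I_in = I_out × N_out/N_in = 0.013408 × 1786/222 = 0.10787 A.
P = V_in I_in = 230 × 0.10787 = 24.8 W.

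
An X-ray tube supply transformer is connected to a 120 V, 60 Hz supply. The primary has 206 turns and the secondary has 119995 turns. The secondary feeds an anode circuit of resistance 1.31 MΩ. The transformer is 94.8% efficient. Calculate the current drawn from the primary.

V_s = 120 × 119995/206 = 69900 V.
I_s = V_s/R = 69900/(1.31×10^6) = 0.053359 A.
P_out = V_s I_s = 69900 × 0.053359 = 3729.8 W.
P_in = P_out/η = 3729.8/0.948 = 3934.4 W.
I_p = P_in/V_p = 3934.4/120 = 32.8 A.

I_p ≈ 32.8 A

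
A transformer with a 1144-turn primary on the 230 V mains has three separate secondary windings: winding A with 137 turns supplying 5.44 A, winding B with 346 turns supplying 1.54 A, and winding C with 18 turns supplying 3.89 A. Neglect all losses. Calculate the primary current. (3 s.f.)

I_p ≈ 1.18 A

V_A = 230 × 137/1144 = 27.544 V; V_B = 230 × 346/1144 = 69.563 V; V_C = 230 × 18/1144 = 3.6189 V.
P_out = V_A I_A + V_B I_B + V_C I_C = 27.544×5.44 + 69.563×1.54 + 3.6189×3.89 = 149.84 + 107.13 + 14.077 = 271.04 W.
Ideal ⇒ P_in = P_out, so I_p = P_out/V_p = 271.04/230 = 1.18 A.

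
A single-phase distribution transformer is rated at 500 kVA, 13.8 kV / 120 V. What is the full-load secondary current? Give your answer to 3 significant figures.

I_s ≈ 4170 A

I_s = S/V_s = 500000/120 = 4170 A.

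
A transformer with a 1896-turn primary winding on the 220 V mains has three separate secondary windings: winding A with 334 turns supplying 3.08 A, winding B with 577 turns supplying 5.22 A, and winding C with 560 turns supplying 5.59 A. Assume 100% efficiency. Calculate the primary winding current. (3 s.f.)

V_A = 220 × 334/1896 = 38.755 V; V_B = 220 × 577/1896 = 66.951 V; V_C = 220 × 560/1896 = 64.979 V.
P_out = V_A I_A + V_B I_B + V_C I_C = 38.755×3.08 + 66.951×5.22 + 64.979×5.59 = 119.37 + 349.49 + 363.23 = 832.09 W.
Ideal ⇒ P_in = P_out, so I_p = P_out/V_p = 832.09/220 = 3.78 A.

I_p ≈ 3.78 A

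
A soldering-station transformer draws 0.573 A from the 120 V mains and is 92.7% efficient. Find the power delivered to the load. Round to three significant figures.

P_out ≈ 63.7 W

P_in = V_p I_p = 120 × 0.573 = 68.760 W.
P_out = η P_in = 0.927 × 68.760 = 63.7 W.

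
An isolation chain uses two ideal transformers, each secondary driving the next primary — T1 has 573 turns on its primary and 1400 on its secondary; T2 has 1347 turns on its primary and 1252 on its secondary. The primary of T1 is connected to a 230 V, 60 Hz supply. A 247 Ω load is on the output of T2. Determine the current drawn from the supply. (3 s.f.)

I_supply ≈ 4.80 A

After T1: V = 230.00 × 1400/573 = 561.95 V.
After T2: V = 561.95 × 1252/1347 = 522.32 V.
I_load = 522.32/247 = 2.1147 A, so P_out = 522.32 × 2.1147 = 1104.5 W.
All ideal ⇒ P_in = P_out, so I_supply = 1104.5/230 = 4.80 A.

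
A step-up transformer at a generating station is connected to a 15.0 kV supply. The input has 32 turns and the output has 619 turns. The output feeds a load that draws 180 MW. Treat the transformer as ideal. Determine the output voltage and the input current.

V_out ≈ 290000 V, I_in ≈ 12000 A

V_out = V_in × N_out/N_in = 15000 × 619/32 = 290160 V.
I_out = P/V_out = 1.80×10^8/290160 = 620.36 A.
I_in = I_out × N_out/N_in = 620.36 × 619/32 = 12000 A.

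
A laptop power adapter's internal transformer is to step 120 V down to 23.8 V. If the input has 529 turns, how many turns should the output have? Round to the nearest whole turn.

N_out = 105 turns

N_out/N_in = V_out/V_in, so N_out = 529 × 23.8/120 = 104.9 ≈ 105 turns.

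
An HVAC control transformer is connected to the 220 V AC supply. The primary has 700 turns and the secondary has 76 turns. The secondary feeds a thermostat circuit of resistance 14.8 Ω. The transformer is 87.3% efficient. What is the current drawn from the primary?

I_p ≈ 0.201 A

V_s = 220 × 76/700 = 23.886 V.
I_s = V_s/R = 23.886/14.8 = 1.6139 A.
P_out = V_s I_s = 23.886 × 1.6139 = 38.549 W.
P_in = P_out/η = 38.549/0.873 = 44.157 W.
I_p = P_in/V_p = 44.157/220 = 0.201 A.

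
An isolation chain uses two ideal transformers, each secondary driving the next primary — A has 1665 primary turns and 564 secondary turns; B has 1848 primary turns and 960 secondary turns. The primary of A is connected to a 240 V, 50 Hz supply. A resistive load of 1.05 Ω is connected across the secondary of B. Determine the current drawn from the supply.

After A: V = 240.00 × 564/1665 = 81.297 V.
After B: V = 81.297 × 960/1848 = 42.232 V.
I_load = 42.232/1.05 = 40.221 A, so P_out = 42.232 × 40.221 = 1698.6 W.
All ideal ⇒ P_in = P_out, so I_supply = 1698.6/240 = 7.08 A.

I_supply ≈ 7.08 A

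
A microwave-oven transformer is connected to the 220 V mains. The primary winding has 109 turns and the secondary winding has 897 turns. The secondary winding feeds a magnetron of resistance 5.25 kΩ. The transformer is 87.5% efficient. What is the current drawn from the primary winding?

V_s = 220 × 897/109 = 1810.5 V.
I_s = V_s/R = 1810.5/5250 = 0.34485 A.
P_out = V_s I_s = 1810.5 × 0.34485 = 624.34 W.
P_in = P_out/η = 624.34/0.875 = 713.53 W.
I_p = P_in/V_p = 713.53/220 = 3.24 A.

I_p ≈ 3.24 A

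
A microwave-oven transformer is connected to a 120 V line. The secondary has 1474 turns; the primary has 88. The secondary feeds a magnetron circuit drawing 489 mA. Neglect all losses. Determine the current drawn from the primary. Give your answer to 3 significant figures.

I_p ≈ 8.19 A

For an ideal transformer I_p N_p = I_s N_s, so I_p = 0.489 × 1474/88 = 8.19 A.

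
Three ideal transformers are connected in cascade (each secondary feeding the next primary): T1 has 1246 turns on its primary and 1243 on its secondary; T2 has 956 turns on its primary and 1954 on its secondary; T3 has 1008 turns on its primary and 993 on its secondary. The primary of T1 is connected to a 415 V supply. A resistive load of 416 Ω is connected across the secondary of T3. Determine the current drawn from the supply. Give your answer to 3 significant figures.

After T1: V = 415.00 × 1243/1246 = 414.00 V.
After T2: V = 414.00 × 1954/956 = 846.19 V.
After T3: V = 846.19 × 993/1008 = 833.60 V.
I_load = 833.60/416 = 2.0038 A, so P_out = 833.60 × 2.0038 = 1670.4 W.
All ideal ⇒ P_in = P_out, so I_supply = 1670.4/415 = 4.03 A.

I_supply ≈ 4.03 A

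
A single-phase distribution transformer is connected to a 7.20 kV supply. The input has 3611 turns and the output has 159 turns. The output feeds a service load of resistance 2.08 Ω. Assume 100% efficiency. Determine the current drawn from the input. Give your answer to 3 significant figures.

I_in ≈ 6.71 A

V_out = V_in × N_out/N_in = 7200 × 159/3611 = 317.03 V.
I_out = V_out/R = 317.03/2.08 = 152.42 A.
For an ideal transformer I_in N_in = I_out N_out, so I_in = 152.42 × 159/3611 = 6.71 A.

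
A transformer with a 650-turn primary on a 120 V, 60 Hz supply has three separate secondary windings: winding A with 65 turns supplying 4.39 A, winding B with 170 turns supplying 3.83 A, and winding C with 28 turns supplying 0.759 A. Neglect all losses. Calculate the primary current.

V_A = 120 × 65/650 = 12.000 V; V_B = 120 × 170/650 = 31.385 V; V_C = 120 × 28/650 = 5.1692 V.
P_out = V_A I_A + V_B I_B + V_C I_C = 12.000×4.39 + 31.385×3.83 + 5.1692×0.759 = 52.680 + 120.20 + 3.9234 = 176.81 W.
Ideal ⇒ P_in = P_out, so I_p = P_out/V_p = 176.81/120 = 1.47 A.

I_p ≈ 1.47 A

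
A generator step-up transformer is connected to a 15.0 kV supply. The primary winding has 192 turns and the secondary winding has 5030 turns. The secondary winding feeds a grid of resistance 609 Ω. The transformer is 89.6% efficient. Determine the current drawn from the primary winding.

V_s = 15000 × 5030/192 = 392970 V.
I_s = V_s/R = 392970/609 = 645.27 A.
P_out = V_s I_s = 392970 × 645.27 = 2.5357×10^8 W.
P_in = P_out/η = 2.5357×10^8/0.896 = 2.8300×10^8 W.
I_p = P_in/V_p = 2.8300×10^8/15000 = 18900 A.

I_p ≈ 18900 A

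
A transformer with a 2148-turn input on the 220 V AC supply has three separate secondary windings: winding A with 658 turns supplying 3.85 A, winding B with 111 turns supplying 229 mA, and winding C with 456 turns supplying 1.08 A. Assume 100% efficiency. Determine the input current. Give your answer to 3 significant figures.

V_A = 220 × 658/2148 = 67.393 V; V_B = 220 × 111/2148 = 11.369 V; V_C = 220 × 456/2148 = 46.704 V.
P_out = V_A I_A + V_B I_B + V_C I_C = 67.393×3.85 + 11.369×0.229 + 46.704×1.08 = 259.46 + 2.6034 + 50.440 = 312.51 W.
Ideal ⇒ P_in = P_out, so I_in = P_out/V_in = 312.51/220 = 1.42 A.

I_in ≈ 1.42 A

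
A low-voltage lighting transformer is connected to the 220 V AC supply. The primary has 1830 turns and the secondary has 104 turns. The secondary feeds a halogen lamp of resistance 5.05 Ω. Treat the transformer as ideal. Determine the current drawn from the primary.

V_s = V_p × N_s/N_p = 220 × 104/1830 = 12.503 V.
I_s = V_s/R = 12.503/5.05 = 2.4758 A.
For an ideal transformer I_p N_p = I_s N_s, so I_p = 2.4758 × 104/1830 = 0.141 A.

I_p ≈ 0.141 A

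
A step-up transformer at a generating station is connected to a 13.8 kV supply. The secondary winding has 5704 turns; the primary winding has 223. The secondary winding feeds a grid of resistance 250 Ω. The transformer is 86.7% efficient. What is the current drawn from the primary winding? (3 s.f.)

V_s = 13800 × 5704/223 = 352980 V.
I_s = V_s/R = 352980/250 = 1411.9 A.
P_out = V_s I_s = 352980 × 1411.9 = 4.9839×10^8 W.
P_in = P_out/η = 4.9839×10^8/0.867 = 5.7484×10^8 W.
I_p = P_in/V_p = 5.7484×10^8/13800 = 41700 A.

I_p ≈ 41700 A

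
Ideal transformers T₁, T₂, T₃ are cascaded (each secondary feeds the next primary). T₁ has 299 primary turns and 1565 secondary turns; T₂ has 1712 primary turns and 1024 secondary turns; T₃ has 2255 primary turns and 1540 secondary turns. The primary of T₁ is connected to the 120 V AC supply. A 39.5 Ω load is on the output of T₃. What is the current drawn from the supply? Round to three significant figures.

I_supply ≈ 13.9 A

Secondary of T₁: V = 120.00 × 1565/299 = 628.09 V.
Secondary of T₂: V = 628.09 × 1024/1712 = 375.68 V.
Secondary of T₃: V = 375.68 × 1540/2255 = 256.56 V.
I_load = 256.56/39.5 = 6.4953 A, so P_out = 256.56 × 6.4953 = 1666.5 W.
All ideal ⇒ P_in = P_out, so I_supply = 1666.5/120 = 13.9 A.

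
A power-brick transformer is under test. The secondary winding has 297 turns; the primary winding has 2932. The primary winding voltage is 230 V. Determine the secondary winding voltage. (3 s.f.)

V_s/V_p = N_s/N_p, so V_s = 230 × 297/2932 = 23.3 V.

V_s ≈ 23.3 V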